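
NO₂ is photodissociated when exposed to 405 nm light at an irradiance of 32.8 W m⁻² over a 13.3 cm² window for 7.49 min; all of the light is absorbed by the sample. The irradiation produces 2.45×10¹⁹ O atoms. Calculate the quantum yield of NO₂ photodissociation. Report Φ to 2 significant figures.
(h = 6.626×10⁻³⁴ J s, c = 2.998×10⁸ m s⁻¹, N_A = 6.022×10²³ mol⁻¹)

Product: 2.45×10¹⁹ / 6.022×10²³ = 4.068×10⁻⁵ mol.
Photon energy at 405 nm: hc/λ = (6.626×10⁻³⁴)(2.998×10⁸)/(405×10⁻⁹) = 4.905×10⁻¹⁹ J.
Energy delivered: (32.8 W m⁻²)(13.3×10⁻⁴ m²)(449.4 s) = 19.60 J.
Photons incident: 19.60 / 4.905×10⁻¹⁹ = 3.996×10¹⁹, i.e. 3.996×10¹⁹/6.022×10²³ = 6.636×10⁻⁵ mol.
Φ = 4.068×10⁻⁵ mol / 6.636×10⁻⁵ mol photons = 0.61.

Φ = 0.61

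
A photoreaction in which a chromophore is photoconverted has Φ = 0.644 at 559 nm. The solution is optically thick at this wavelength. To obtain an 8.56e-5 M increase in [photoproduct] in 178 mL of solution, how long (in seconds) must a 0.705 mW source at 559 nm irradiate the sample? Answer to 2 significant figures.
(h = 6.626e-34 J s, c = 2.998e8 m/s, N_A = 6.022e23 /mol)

Product: (8.56e-5 M)(0.178 L) = 1.524e-5 mol.
Photons that must be absorbed: 1.524e-5 / 0.644 = 2.366e-5 mol.
Photon energy: hc/λ = 3.554e-19 J; per mole, 2.140e5 J mol⁻¹.
Energy required: 2.366e-5 × 2.140e5 = 5.063 J.
Time: 5.063 J / 0.000705 W = 7200 s.

t ≈ 7200 s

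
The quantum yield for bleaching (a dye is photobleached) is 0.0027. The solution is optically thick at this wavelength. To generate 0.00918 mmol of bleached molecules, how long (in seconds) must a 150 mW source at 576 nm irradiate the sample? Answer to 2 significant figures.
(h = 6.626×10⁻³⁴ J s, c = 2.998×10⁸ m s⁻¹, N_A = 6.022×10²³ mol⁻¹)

Product: 0.00918 mmol = 9.18×10⁻⁶ mol.
Photons that must be absorbed: 9.18×10⁻⁶ / 0.0027 = 0.003400 mol.
Photon energy: hc/λ = 3.449×10⁻¹⁹ J; per mole, 2.077×10⁵ J mol⁻¹.
Energy required: 0.003400 × 2.077×10⁵ = 706.2 J.
Time: 706.2 J / 0.15 W = 4700 s.

t ≈ 4700 s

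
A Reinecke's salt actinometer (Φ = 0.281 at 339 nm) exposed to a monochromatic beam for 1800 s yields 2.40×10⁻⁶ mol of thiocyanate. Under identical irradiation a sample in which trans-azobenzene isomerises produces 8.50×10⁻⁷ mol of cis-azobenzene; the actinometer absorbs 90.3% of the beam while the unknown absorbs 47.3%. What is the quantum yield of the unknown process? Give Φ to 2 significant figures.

Photons absorbed by the actinometer: 2.40×10⁻⁶ / 0.281 = 8.541×10⁻⁶ mol.
Incident flux: 8.541×10⁻⁶ / 0.903 = 9.458×10⁻⁶ einstein.
Absorbed by unknown: 0.473 × 9.458×10⁻⁶ = 4.474×10⁻⁶ mol.
Φ(unknown) = 8.50×10⁻⁷ / 4.474×10⁻⁶ = 0.19.

Φ = 0.19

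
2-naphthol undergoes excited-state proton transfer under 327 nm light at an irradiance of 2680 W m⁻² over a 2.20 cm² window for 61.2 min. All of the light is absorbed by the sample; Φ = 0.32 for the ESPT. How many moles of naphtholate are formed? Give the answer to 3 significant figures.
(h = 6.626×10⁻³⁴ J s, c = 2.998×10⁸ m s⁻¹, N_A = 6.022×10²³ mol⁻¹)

0.00189 mol

Photon energy at 327 nm: hc/λ = (6.626×10⁻³⁴)(2.998×10⁸)/(327×10⁻⁹) = 6.075×10⁻¹⁹ J.
Energy delivered: (2680 W m⁻²)(2.20×10⁻⁴ m²)(3672 s) = 2165 J.
Photons incident: 2165 / 6.075×10⁻¹⁹ = 3.564×10²¹, i.e. 3.564×10²¹/6.022×10²³ = 0.005918 mol.
Product: Φ × n_abs = 0.32 × 0.005918 = 0.001894 mol.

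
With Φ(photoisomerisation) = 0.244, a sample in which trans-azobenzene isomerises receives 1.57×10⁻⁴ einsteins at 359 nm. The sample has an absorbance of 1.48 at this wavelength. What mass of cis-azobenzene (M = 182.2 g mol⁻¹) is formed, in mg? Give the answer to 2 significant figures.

Fraction absorbed: 1 − 10^(−1.48) = 0.9669.
Photons absorbed: 0.9669 × 1.57×10⁻⁴ = 1.518×10⁻⁴ mol.
Product: Φ × n_abs = 0.244 × 1.518×10⁻⁴ = 3.704×10⁻⁵ mol.
Mass: 3.704×10⁻⁵ × 182.2 = 0.006749 g = 6.7 mg.

6.7 mg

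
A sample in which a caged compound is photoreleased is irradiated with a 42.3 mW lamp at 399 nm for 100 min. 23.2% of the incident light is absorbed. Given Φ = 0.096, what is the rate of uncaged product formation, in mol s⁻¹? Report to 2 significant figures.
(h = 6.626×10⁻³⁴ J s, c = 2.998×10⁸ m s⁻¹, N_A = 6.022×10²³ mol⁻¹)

3.1×10⁻⁹ mol s⁻¹

Photon energy at 399 nm: hc/λ = (6.626×10⁻³⁴)(2.998×10⁸)/(399×10⁻⁹) = 4.979×10⁻¹⁹ J.
Energy delivered: (42.3 mW)(6000 s) = 253.8 J.
Photons incident: 253.8 / 4.979×10⁻¹⁹ = 5.097×10²⁰, i.e. 5.097×10²⁰/6.022×10²³ = 8.464×10⁻⁴ mol.
Photons absorbed: 0.232 × 8.464×10⁻⁴ = 1.964×10⁻⁴ mol.
Product formed: 0.096 × 1.964×10⁻⁴ = 1.885×10⁻⁵ mol.
Rate: 1.885×10⁻⁵ / 6000 s = 3.1×10⁻⁹ mol s⁻¹.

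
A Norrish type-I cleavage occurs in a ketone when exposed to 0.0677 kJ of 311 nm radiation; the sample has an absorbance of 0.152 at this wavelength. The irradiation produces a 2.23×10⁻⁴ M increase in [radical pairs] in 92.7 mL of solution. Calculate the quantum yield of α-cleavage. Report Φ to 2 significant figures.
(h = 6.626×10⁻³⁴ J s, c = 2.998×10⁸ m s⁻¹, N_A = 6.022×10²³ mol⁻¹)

Φ = 0.40

Product: (2.23×10⁻⁴ M)(0.0927 L) = 2.067×10⁻⁵ mol.
Photon energy at 311 nm: hc/λ = (6.626×10⁻³⁴)(2.998×10⁸)/(311×10⁻⁹) = 6.387×10⁻¹⁹ J.
Incident energy: 0.0677 kJ = 67.7 J.
Photons incident: 67.7 / 6.387×10⁻¹⁹ = 1.060×10²⁰, i.e. 1.060×10²⁰/6.022×10²³ = 1.760×10⁻⁴ mol.
Fraction absorbed: 1 − 10^(−0.152) = 0.2953.
Photons absorbed: 0.2953 × 1.760×10⁻⁴ = 5.197×10⁻⁵ mol.
Φ = 2.067×10⁻⁵ mol / 5.197×10⁻⁵ mol photons = 0.40.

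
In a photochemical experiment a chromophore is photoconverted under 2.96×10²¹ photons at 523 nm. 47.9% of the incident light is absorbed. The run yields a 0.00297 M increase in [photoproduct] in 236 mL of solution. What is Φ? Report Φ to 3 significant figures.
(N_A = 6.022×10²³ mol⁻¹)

Product: (0.00297 M)(0.236 L) = 7.009×10⁻⁴ mol.
Moles of photons: 2.96×10²¹ / 6.022×10²³ = 0.004915 mol.
Photons absorbed: 0.479 × 0.004915 = 0.002354 mol.
Φ = 7.009×10⁻⁴ mol / 0.002354 mol photons = 0.298.

Φ = 0.298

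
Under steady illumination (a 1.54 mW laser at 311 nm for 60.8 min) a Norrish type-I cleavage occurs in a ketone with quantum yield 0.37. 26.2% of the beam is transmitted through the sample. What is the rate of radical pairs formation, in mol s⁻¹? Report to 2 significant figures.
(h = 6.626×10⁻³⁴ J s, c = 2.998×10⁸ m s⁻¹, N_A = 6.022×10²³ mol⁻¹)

1.1×10⁻⁹ mol s⁻¹

Photon energy at 311 nm: hc/λ = (6.626×10⁻³⁴)(2.998×10⁸)/(311×10⁻⁹) = 6.387×10⁻¹⁹ J.
Energy delivered: (1.54 mW)(3648 s) = 5.618 J.
Photons incident: 5.618 / 6.387×10⁻¹⁹ = 8.796×10¹⁸, i.e. 8.796×10¹⁸/6.022×10²³ = 1.461×10⁻⁵ mol.
Fraction absorbed: 1 − 26.2/100 = 0.7380.
Photons absorbed: 0.7380 × 1.461×10⁻⁵ = 1.078×10⁻⁵ mol.
Product formed: 0.37 × 1.078×10⁻⁵ = 3.989×10⁻⁶ mol.
Rate: 3.989×10⁻⁶ / 3648 s = 1.1×10⁻⁹ mol s⁻¹.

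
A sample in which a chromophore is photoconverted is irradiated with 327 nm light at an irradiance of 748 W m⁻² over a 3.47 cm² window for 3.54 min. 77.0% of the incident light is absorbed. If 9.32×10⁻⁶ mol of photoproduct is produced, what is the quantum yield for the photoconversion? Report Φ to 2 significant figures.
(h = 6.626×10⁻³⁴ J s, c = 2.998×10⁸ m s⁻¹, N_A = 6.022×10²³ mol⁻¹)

Photon energy at 327 nm: hc/λ = (6.626×10⁻³⁴)(2.998×10⁸)/(327×10⁻⁹) = 6.075×10⁻¹⁹ J.
Energy delivered: (748 W m⁻²)(3.47×10⁻⁴ m²)(212.4 s) = 55.13 J.
Photons incident: 55.13 / 6.075×10⁻¹⁹ = 9.075×10¹⁹, i.e. 9.075×10¹⁹/6.022×10²³ = 1.507×10⁻⁴ mol.
Photons absorbed: 0.770 × 1.507×10⁻⁴ = 1.160×10⁻⁴ mol.
Φ = 9.32×10⁻⁶ mol / 1.160×10⁻⁴ mol photons = 0.080.

Φ = 0.080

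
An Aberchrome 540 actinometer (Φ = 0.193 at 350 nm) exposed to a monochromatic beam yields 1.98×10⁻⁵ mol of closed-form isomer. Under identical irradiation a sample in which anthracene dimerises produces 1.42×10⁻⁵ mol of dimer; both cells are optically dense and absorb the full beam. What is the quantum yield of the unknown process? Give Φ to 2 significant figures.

Photons absorbed by the actinometer: 1.98×10⁻⁵ / 0.193 = 1.026×10⁻⁴ mol.
Φ(unknown) = 1.42×10⁻⁵ / 1.026×10⁻⁴ = 0.14.

Φ = 0.14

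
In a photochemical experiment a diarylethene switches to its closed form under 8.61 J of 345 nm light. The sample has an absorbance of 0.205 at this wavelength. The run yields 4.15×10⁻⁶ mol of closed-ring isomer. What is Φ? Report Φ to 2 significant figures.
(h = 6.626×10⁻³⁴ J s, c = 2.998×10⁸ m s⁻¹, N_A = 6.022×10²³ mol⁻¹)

Φ = 0.44

Photon energy at 345 nm: hc/λ = (6.626×10⁻³⁴)(2.998×10⁸)/(345×10⁻⁹) = 5.758×10⁻¹⁹ J.
Photons incident: 8.61 / 5.758×10⁻¹⁹ = 1.495×10¹⁹, i.e. 1.495×10¹⁹/6.022×10²³ = 2.483×10⁻⁵ mol.
Fraction absorbed: 1 − 10^(−0.205) = 0.3763.
Photons absorbed: 0.3763 × 2.483×10⁻⁵ = 9.344×10⁻⁶ mol.
Φ = 4.15×10⁻⁶ mol / 9.344×10⁻⁶ mol photons = 0.44.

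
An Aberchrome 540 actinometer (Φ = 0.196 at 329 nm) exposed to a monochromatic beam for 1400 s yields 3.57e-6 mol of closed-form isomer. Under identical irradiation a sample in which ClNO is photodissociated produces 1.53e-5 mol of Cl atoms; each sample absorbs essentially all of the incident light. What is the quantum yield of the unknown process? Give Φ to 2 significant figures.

Φ = 0.84

Photons absorbed by the actinometer: 3.57e-6 / 0.196 = 1.821e-5 mol.
Φ(unknown) = 1.53e-5 / 1.821e-5 = 0.84.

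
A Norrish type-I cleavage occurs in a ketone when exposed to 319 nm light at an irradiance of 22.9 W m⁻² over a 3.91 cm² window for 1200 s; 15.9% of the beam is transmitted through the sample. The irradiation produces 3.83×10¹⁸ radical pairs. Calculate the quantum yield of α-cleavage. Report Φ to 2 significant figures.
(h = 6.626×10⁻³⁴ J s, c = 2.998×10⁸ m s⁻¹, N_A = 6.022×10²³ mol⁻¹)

Product: 3.83×10¹⁸ / 6.022×10²³ = 6.360×10⁻⁶ mol.
Photon energy at 319 nm: hc/λ = (6.626×10⁻³⁴)(2.998×10⁸)/(319×10⁻⁹) = 6.227×10⁻¹⁹ J.
Energy delivered: (22.9 W m⁻²)(3.91×10⁻⁴ m²)(1200 s) = 10.74 J.
Photons incident: 10.74 / 6.227×10⁻¹⁹ = 1.725×10¹⁹, i.e. 1.725×10¹⁹/6.022×10²³ = 2.864×10⁻⁵ mol.
Fraction absorbed: 1 − 15.9/100 = 0.8410.
Photons absorbed: 0.8410 × 2.864×10⁻⁵ = 2.409×10⁻⁵ mol.
Φ = 6.360×10⁻⁶ mol / 2.409×10⁻⁵ mol photons = 0.26.

Φ = 0.26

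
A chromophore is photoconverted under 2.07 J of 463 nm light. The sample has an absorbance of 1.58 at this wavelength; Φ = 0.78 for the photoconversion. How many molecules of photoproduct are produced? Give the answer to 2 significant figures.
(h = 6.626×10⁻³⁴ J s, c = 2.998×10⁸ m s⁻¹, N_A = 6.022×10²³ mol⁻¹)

3.7×10¹⁸ molecules

Photon energy at 463 nm: hc/λ = (6.626×10⁻³⁴)(2.998×10⁸)/(463×10⁻⁹) = 4.290×10⁻¹⁹ J.
Photons incident: 2.07 / 4.290×10⁻¹⁹ = 4.825×10¹⁸, i.e. 4.825×10¹⁸/6.022×10²³ = 8.012×10⁻⁶ mol.
Fraction absorbed: 1 − 10^(−1.58) = 0.9737.
Photons absorbed: 0.9737 × 8.012×10⁻⁶ = 7.801×10⁻⁶ mol.
Product: Φ × n_abs = 0.78 × 7.801×10⁻⁶ = 6.085×10⁻⁶ mol.
As a count: 6.085×10⁻⁶ × 6.022×10²³ = 3.7×10¹⁸.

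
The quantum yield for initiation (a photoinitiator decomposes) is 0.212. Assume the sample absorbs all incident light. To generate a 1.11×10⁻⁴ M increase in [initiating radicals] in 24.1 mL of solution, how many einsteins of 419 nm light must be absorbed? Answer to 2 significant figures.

1.3×10⁻⁵ einstein

Product: (1.11×10⁻⁴ M)(0.0241 L) = 2.675×10⁻⁶ mol.
Photons that must be absorbed: 2.675×10⁻⁶ / 0.212 = 1.262×10⁻⁵ mol.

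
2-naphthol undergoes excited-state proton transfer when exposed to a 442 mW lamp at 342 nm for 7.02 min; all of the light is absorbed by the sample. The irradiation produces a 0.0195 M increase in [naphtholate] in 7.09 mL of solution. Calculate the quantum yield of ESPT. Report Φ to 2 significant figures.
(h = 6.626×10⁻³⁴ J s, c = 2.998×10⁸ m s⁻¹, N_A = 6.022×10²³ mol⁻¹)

Φ = 0.26

Product: (0.0195 M)(0.00709 L) = 1.383×10⁻⁴ mol.
Photon energy at 342 nm: hc/λ = (6.626×10⁻³⁴)(2.998×10⁸)/(342×10⁻⁹) = 5.808×10⁻¹⁹ J.
Energy delivered: (442 mW)(421.2 s) = 186.2 J.
Photons incident: 186.2 / 5.808×10⁻¹⁹ = 3.206×10²⁰, i.e. 3.206×10²⁰/6.022×10²³ = 5.324×10⁻⁴ mol.
Φ = 1.383×10⁻⁴ mol / 5.324×10⁻⁴ mol photons = 0.26.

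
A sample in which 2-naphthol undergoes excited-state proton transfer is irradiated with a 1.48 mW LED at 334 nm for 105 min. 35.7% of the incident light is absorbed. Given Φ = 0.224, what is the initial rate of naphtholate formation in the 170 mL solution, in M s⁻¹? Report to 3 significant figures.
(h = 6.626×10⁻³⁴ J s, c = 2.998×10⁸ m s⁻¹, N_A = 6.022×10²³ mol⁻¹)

1.94×10⁻⁹ M s⁻¹

Photon energy at 334 nm: hc/λ = (6.626×10⁻³⁴)(2.998×10⁸)/(334×10⁻⁹) = 5.948×10⁻¹⁹ J.
Energy delivered: (1.48 mW)(6300 s) = 9.324 J.
Photons incident: 9.324 / 5.948×10⁻¹⁹ = 1.568×10¹⁹, i.e. 1.568×10¹⁹/6.022×10²³ = 2.604×10⁻⁵ mol.
Photons absorbed: 0.357 × 2.604×10⁻⁵ = 9.296×10⁻⁶ mol.
Product formed: 0.224 × 9.296×10⁻⁶ = 2.082×10⁻⁶ mol.
Rate: 2.082×10⁻⁶ mol / (6300 s × 0.17 L) = 1.94×10⁻⁹ M s⁻¹.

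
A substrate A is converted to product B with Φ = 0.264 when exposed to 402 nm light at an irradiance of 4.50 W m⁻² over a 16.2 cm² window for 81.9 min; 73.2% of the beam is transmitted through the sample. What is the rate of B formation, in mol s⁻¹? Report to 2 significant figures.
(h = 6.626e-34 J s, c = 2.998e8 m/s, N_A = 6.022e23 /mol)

Photon energy at 402 nm: hc/λ = (6.626e-34)(2.998e8)/(402e-9) = 4.941e-19 J.
Energy delivered: (4.50 W m⁻²)(16.2e-4 m²)(4914 s) = 35.82 J.
Photons incident: 35.82 / 4.941e-19 = 7.250e19, i.e. 7.250e19/6.022e23 = 1.204e-4 mol.
Fraction absorbed: 1 − 73.2/100 = 0.2680.
Photons absorbed: 0.2680 × 1.204e-4 = 3.227e-5 mol.
Product formed: 0.264 × 3.227e-5 = 8.519e-6 mol.
Rate: 8.519e-6 / 4914 s = 1.7e-9 mol s⁻¹.

1.7e-9 mol s⁻¹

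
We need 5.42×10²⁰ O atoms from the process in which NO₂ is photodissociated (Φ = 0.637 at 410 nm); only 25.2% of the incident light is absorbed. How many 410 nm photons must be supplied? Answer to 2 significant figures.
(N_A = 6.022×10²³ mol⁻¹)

3.4×10²¹ photons

Product: 5.42×10²⁰ / 6.022×10²³ = 9.000×10⁻⁴ mol.
Photons that must be absorbed: 9.000×10⁻⁴ / 0.637 = 0.001413 mol.
Incident photons needed: 0.001413 / 0.252 = 0.005607 mol.
Photon count: 0.005607 × 6.022×10²³ = 3.4×10²¹.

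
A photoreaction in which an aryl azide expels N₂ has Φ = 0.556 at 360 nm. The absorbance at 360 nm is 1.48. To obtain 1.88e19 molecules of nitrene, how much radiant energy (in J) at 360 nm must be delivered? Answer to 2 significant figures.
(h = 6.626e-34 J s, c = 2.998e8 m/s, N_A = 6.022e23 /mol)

19 J

Product: 1.88e19 / 6.022e23 = 3.122e-5 mol.
Photons that must be absorbed: 3.122e-5 / 0.556 = 5.615e-5 mol.
Fraction absorbed: 1 − 10^(−1.48) = 0.9669.
Incident photons needed: 5.615e-5 / 0.9669 = 5.807e-5 mol.
Photon energy: hc/λ = 5.518e-19 J; per mole, 3.323e5 J mol⁻¹.
Energy required: 5.807e-5 × 3.323e5 = 19 J.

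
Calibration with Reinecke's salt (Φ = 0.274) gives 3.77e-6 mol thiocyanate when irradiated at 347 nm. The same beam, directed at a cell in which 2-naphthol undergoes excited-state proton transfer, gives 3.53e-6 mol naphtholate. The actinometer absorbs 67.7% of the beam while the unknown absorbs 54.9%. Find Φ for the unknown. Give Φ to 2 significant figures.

Φ = 0.32

Photons absorbed by the actinometer: 3.77e-6 / 0.274 = 1.376e-5 mol.
Incident flux: 1.376e-5 / 0.677 = 2.032e-5 einstein.
Absorbed by unknown: 0.549 × 2.032e-5 = 1.116e-5 mol.
Φ(unknown) = 3.53e-6 / 1.116e-5 = 0.32.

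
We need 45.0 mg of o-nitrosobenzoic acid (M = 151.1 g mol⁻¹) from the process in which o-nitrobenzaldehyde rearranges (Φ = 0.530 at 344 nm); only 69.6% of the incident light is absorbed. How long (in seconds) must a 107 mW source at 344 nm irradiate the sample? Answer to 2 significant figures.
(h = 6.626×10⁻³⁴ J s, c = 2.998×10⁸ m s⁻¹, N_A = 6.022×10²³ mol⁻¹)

Product: 45.0 mg / 151.1 g mol⁻¹ = 2.978×10⁻⁴ mol.
Photons that must be absorbed: 2.978×10⁻⁴ / 0.530 = 5.619×10⁻⁴ mol.
Incident photons needed: 5.619×10⁻⁴ / 0.696 = 8.073×10⁻⁴ mol.
Photon energy: hc/λ = 5.775×10⁻¹⁹ J; per mole, 3.478×10⁵ J mol⁻¹.
Energy required: 8.073×10⁻⁴ × 3.478×10⁵ = 280.8 J.
Time: 280.8 J / 0.107 W = 2600 s.

t ≈ 2600 s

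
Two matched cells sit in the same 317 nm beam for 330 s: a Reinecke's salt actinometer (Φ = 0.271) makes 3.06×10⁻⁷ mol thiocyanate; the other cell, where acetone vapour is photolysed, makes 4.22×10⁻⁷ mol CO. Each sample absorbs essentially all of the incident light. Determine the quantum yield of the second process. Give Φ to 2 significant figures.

Photons absorbed by the actinometer: 3.06×10⁻⁷ / 0.271 = 1.129×10⁻⁶ mol.
Φ(unknown) = 4.22×10⁻⁷ / 1.129×10⁻⁶ = 0.37.

Φ = 0.37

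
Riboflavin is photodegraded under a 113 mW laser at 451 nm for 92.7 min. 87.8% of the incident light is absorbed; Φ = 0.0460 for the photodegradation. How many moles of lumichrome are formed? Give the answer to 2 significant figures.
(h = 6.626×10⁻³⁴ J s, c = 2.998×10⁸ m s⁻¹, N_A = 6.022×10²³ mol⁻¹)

9.6×10⁻⁵ mol

Photon energy at 451 nm: hc/λ = (6.626×10⁻³⁴)(2.998×10⁸)/(451×10⁻⁹) = 4.405×10⁻¹⁹ J.
Energy delivered: (113 mW)(5562 s) = 628.5 J.
Photons incident: 628.5 / 4.405×10⁻¹⁹ = 1.427×10²¹, i.e. 1.427×10²¹/6.022×10²³ = 0.002370 mol.
Photons absorbed: 0.878 × 0.002370 = 0.002081 mol.
Product: Φ × n_abs = 0.0460 × 0.002081 = 9.573×10⁻⁵ mol.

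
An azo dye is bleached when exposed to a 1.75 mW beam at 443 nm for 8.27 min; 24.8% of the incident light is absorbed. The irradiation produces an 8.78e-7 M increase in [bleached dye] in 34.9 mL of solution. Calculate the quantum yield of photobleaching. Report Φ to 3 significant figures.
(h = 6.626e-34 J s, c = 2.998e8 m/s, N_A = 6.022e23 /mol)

Product: (8.78e-7 M)(0.0349 L) = 3.064e-8 mol.
Photon energy at 443 nm: hc/λ = (6.626e-34)(2.998e8)/(443e-9) = 4.484e-19 J.
Energy delivered: (1.75 mW)(496.2 s) = 0.8684 J.
Photons incident: 0.8684 / 4.484e-19 = 1.937e18, i.e. 1.937e18/6.022e23 = 3.217e-6 mol.
Photons absorbed: 0.248 × 3.217e-6 = 7.978e-7 mol.
Φ = 3.064e-8 mol / 7.978e-7 mol photons = 0.0384.

Φ = 0.0384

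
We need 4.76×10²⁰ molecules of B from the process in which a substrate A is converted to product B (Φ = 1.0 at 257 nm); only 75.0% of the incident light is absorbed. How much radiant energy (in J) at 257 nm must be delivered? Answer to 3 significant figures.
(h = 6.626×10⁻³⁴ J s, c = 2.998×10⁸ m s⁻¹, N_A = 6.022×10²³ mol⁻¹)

Product: 4.76×10²⁰ / 6.022×10²³ = 7.904×10⁻⁴ mol.
Photons that must be absorbed: 7.904×10⁻⁴ / 1.0 = 7.904×10⁻⁴ mol.
Incident photons needed: 7.904×10⁻⁴ / 0.750 = 0.001054 mol.
Photon energy: hc/λ = 7.729×10⁻¹⁹ J; per mole, 4.654×10⁵ J mol⁻¹.
Energy required: 0.001054 × 4.654×10⁵ = 491 J.

491 J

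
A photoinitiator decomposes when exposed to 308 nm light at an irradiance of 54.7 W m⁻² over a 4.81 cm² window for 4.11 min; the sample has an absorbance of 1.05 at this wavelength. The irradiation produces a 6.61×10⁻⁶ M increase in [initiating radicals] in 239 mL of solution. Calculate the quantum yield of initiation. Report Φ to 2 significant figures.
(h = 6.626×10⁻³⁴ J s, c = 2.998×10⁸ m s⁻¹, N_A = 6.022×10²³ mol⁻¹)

Φ = 0.10

Product: (6.61×10⁻⁶ M)(0.239 L) = 1.580×10⁻⁶ mol.
Photon energy at 308 nm: hc/λ = (6.626×10⁻³⁴)(2.998×10⁸)/(308×10⁻⁹) = 6.450×10⁻¹⁹ J.
Energy delivered: (54.7 W m⁻²)(4.81×10⁻⁴ m²)(246.6 s) = 6.488 J.
Photons incident: 6.488 / 6.450×10⁻¹⁹ = 1.006×10¹⁹, i.e. 1.006×10¹⁹/6.022×10²³ = 1.671×10⁻⁵ mol.
Fraction absorbed: 1 − 10^(−1.05) = 0.9109.
Photons absorbed: 0.9109 × 1.671×10⁻⁵ = 1.522×10⁻⁵ mol.
Φ = 1.580×10⁻⁶ mol / 1.522×10⁻⁵ mol photons = 0.10.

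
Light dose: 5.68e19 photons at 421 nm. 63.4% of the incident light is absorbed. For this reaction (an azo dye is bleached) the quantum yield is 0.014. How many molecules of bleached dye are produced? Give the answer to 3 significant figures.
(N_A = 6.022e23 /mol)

Moles of photons: 5.68e19 / 6.022e23 = 9.432e-5 mol.
Photons absorbed: 0.634 × 9.432e-5 = 5.980e-5 mol.
Product: Φ × n_abs = 0.014 × 5.980e-5 = 8.372e-7 mol.
As a count: 8.372e-7 × 6.022e23 = 5.04e17.

5.04e17 molecules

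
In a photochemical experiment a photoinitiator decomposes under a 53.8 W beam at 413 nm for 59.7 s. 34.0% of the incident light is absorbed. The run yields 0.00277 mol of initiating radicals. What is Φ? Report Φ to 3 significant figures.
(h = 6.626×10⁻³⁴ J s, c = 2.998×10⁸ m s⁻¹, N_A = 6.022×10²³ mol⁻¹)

Φ = 0.735

Photon energy at 413 nm: hc/λ = (6.626×10⁻³⁴)(2.998×10⁸)/(413×10⁻⁹) = 4.810×10⁻¹⁹ J.
Energy delivered: (53.8 W)(59.7 s) = 3212 J.
Photons incident: 3212 / 4.810×10⁻¹⁹ = 6.678×10²¹, i.e. 6.678×10²¹/6.022×10²³ = 0.01109 mol.
Photons absorbed: 0.340 × 0.01109 = 0.003771 mol.
Φ = 0.00277 mol / 0.003771 mol photons = 0.735.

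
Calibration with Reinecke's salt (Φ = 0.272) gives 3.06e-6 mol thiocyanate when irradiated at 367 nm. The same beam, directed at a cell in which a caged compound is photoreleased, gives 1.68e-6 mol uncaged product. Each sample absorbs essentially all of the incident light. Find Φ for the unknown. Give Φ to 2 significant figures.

Φ = 0.15

Photons absorbed by the actinometer: 3.06e-6 / 0.272 = 1.125e-5 mol.
Φ(unknown) = 1.68e-6 / 1.125e-5 = 0.15.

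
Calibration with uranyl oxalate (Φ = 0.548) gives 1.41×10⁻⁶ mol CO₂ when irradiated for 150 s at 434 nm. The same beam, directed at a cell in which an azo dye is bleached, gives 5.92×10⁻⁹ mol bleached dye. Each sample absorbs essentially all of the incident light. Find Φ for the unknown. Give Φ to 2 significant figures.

Photons absorbed by the actinometer: 1.41×10⁻⁶ / 0.548 = 2.573×10⁻⁶ mol.
Φ(unknown) = 5.92×10⁻⁹ / 2.573×10⁻⁶ = 0.0023.

Φ = 0.0023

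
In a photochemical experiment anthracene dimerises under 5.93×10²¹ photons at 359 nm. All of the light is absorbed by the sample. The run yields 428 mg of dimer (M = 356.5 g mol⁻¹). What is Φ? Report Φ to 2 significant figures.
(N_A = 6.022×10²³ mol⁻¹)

Φ = 0.12

Product: 428 mg / 356.5 g mol⁻¹ = 0.001201 mol.
Moles of photons: 5.93×10²¹ / 6.022×10²³ = 0.009847 mol.
Φ = 0.001201 mol / 0.009847 mol photons = 0.12.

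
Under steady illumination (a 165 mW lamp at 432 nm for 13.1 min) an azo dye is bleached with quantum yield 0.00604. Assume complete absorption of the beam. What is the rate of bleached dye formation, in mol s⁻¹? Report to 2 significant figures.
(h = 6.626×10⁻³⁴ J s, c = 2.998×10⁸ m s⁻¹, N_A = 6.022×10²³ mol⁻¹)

3.6×10⁻⁹ mol s⁻¹

Photon energy at 432 nm: hc/λ = (6.626×10⁻³⁴)(2.998×10⁸)/(432×10⁻⁹) = 4.598×10⁻¹⁹ J.
Energy delivered: (165 mW)(786 s) = 129.7 J.
Photons incident: 129.7 / 4.598×10⁻¹⁹ = 2.821×10²⁰, i.e. 2.821×10²⁰/6.022×10²³ = 4.684×10⁻⁴ mol.
Product formed: 0.00604 × 4.684×10⁻⁴ = 2.829×10⁻⁶ mol.
Rate: 2.829×10⁻⁶ / 786 s = 3.6×10⁻⁹ mol s⁻¹.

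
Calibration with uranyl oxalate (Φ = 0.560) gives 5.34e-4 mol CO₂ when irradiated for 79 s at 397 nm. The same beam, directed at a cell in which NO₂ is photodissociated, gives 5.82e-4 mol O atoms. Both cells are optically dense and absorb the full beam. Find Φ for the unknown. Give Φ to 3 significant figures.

Photons absorbed by the actinometer: 5.34e-4 / 0.560 = 9.536e-4 mol.
Φ(unknown) = 5.82e-4 / 9.536e-4 = 0.610.

Φ = 0.610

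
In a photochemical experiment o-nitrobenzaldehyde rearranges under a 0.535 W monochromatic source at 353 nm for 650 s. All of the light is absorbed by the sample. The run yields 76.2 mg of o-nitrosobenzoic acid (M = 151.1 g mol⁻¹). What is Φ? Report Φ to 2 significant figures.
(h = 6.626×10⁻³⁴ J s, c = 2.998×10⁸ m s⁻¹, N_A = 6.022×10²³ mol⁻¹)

Φ = 0.49

Product: 76.2 mg / 151.1 g mol⁻¹ = 5.043×10⁻⁴ mol.
Photon energy at 353 nm: hc/λ = (6.626×10⁻³⁴)(2.998×10⁸)/(353×10⁻⁹) = 5.627×10⁻¹⁹ J.
Energy delivered: (0.535 W)(650 s) = 347.8 J.
Photons incident: 347.8 / 5.627×10⁻¹⁹ = 6.181×10²⁰, i.e. 6.181×10²⁰/6.022×10²³ = 0.001026 mol.
Φ = 5.043×10⁻⁴ mol / 0.001026 mol photons = 0.49.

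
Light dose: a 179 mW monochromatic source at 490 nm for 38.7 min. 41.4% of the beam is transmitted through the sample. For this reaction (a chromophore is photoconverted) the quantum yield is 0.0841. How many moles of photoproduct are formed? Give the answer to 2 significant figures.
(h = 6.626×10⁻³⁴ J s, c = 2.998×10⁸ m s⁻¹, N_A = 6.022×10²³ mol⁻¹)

8.4×10⁻⁵ mol

Photon energy at 490 nm: hc/λ = (6.626×10⁻³⁴)(2.998×10⁸)/(490×10⁻⁹) = 4.054×10⁻¹⁹ J.
Energy delivered: (179 mW)(2322 s) = 415.6 J.
Photons incident: 415.6 / 4.054×10⁻¹⁹ = 1.025×10²¹, i.e. 1.025×10²¹/6.022×10²³ = 0.001702 mol.
Fraction absorbed: 1 − 41.4/100 = 0.5860.
Photons absorbed: 0.5860 × 0.001702 = 9.974×10⁻⁴ mol.
Product: Φ × n_abs = 0.0841 × 9.974×10⁻⁴ = 8.388×10⁻⁵ mol.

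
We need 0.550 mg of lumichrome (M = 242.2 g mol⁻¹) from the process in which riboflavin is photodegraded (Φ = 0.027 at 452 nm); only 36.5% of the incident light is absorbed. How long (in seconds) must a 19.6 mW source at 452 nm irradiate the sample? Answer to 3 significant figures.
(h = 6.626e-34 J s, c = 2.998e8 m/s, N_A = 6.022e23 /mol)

t ≈ 3110 s

Product: 0.550 mg / 242.2 g mol⁻¹ = 2.271e-6 mol.
Photons that must be absorbed: 2.271e-6 / 0.027 = 8.411e-5 mol.
Incident photons needed: 8.411e-5 / 0.365 = 2.304e-4 mol.
Photon energy: hc/λ = 4.395e-19 J; per mole, 2.647e5 J mol⁻¹.
Energy required: 2.304e-4 × 2.647e5 = 60.99 J.
Time: 60.99 J / 0.0196 W = 3110 s.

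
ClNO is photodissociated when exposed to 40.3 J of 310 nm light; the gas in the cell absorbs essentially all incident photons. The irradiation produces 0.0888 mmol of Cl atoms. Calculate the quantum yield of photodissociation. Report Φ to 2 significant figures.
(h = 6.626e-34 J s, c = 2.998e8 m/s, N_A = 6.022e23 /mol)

Φ = 0.85

Product: 0.0888 mmol = 8.88e-5 mol.
Photon energy at 310 nm: hc/λ = (6.626e-34)(2.998e8)/(310e-9) = 6.408e-19 J.
Photons incident: 40.3 / 6.408e-19 = 6.289e19, i.e. 6.289e19/6.022e23 = 1.044e-4 mol.
Φ = 8.88e-5 mol / 1.044e-4 mol photons = 0.85.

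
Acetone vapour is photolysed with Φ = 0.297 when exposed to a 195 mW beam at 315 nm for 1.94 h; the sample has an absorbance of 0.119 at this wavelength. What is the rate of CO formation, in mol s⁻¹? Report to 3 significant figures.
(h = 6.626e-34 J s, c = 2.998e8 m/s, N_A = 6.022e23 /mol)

3.66e-8 mol s⁻¹

Photon energy at 315 nm: hc/λ = (6.626e-34)(2.998e8)/(315e-9) = 6.306e-19 J.
Energy delivered: (195 mW)(6984 s) = 1362 J.
Photons incident: 1362 / 6.306e-19 = 2.160e21, i.e. 2.160e21/6.022e23 = 0.003587 mol.
Fraction absorbed: 1 − 10^(−0.119) = 0.2397.
Photons absorbed: 0.2397 × 0.003587 = 8.598e-4 mol.
Product formed: 0.297 × 8.598e-4 = 2.554e-4 mol.
Rate: 2.554e-4 / 6984 s = 3.66e-8 mol s⁻¹.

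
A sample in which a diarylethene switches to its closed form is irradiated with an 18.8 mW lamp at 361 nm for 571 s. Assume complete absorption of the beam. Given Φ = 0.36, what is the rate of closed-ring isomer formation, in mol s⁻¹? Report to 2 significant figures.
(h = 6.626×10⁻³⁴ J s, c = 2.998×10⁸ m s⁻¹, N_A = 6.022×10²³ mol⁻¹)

2.0×10⁻⁸ mol s⁻¹

Photon energy at 361 nm: hc/λ = (6.626×10⁻³⁴)(2.998×10⁸)/(361×10⁻⁹) = 5.503×10⁻¹⁹ J.
Energy delivered: (18.8 mW)(571 s) = 10.73 J.
Photons incident: 10.73 / 5.503×10⁻¹⁹ = 1.950×10¹⁹, i.e. 1.950×10¹⁹/6.022×10²³ = 3.238×10⁻⁵ mol.
Product formed: 0.36 × 3.238×10⁻⁵ = 1.166×10⁻⁵ mol.
Rate: 1.166×10⁻⁵ / 571 s = 2.0×10⁻⁸ mol s⁻¹.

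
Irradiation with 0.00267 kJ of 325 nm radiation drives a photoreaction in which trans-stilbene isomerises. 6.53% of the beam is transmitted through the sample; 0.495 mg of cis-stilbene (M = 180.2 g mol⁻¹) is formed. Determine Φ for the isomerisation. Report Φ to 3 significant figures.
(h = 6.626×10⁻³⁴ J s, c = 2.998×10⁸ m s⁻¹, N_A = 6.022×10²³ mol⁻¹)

Φ = 0.405

Product: 0.495 mg / 180.2 g mol⁻¹ = 2.747×10⁻⁶ mol.
Photon energy at 325 nm: hc/λ = (6.626×10⁻³⁴)(2.998×10⁸)/(325×10⁻⁹) = 6.112×10⁻¹⁹ J.
Incident energy: 0.00267 kJ = 2.67 J.
Photons incident: 2.67 / 6.112×10⁻¹⁹ = 4.368×10¹⁸, i.e. 4.368×10¹⁸/6.022×10²³ = 7.253×10⁻⁶ mol.
Fraction absorbed: 1 − 6.53/100 = 0.9347.
Photons absorbed: 0.9347 × 7.253×10⁻⁶ = 6.779×10⁻⁶ mol.
Φ = 2.747×10⁻⁶ mol / 6.779×10⁻⁶ mol photons = 0.405.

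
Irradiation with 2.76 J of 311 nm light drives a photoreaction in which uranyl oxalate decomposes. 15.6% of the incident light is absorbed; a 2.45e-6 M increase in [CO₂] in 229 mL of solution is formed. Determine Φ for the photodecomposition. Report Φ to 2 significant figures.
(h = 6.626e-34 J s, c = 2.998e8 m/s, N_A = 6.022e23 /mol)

Product: (2.45e-6 M)(0.229 L) = 5.611e-7 mol.
Photon energy at 311 nm: hc/λ = (6.626e-34)(2.998e8)/(311e-9) = 6.387e-19 J.
Photons incident: 2.76 / 6.387e-19 = 4.321e18, i.e. 4.321e18/6.022e23 = 7.175e-6 mol.
Photons absorbed: 0.156 × 7.175e-6 = 1.119e-6 mol.
Φ = 5.611e-7 mol / 1.119e-6 mol photons = 0.50.

Φ = 0.50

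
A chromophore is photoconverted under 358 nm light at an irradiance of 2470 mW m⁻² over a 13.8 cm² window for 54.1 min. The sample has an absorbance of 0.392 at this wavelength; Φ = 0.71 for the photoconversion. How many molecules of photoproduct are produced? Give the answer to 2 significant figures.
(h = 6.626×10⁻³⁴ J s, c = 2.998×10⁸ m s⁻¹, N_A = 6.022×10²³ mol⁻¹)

8.4×10¹⁸ molecules

Photon energy at 358 nm: hc/λ = (6.626×10⁻³⁴)(2.998×10⁸)/(358×10⁻⁹) = 5.549×10⁻¹⁹ J.
Energy delivered: (2470 mW m⁻²)(13.8×10⁻⁴ m²)(3246 s) = 11.06 J.
Photons incident: 11.06 / 5.549×10⁻¹⁹ = 1.993×10¹⁹, i.e. 1.993×10¹⁹/6.022×10²³ = 3.310×10⁻⁵ mol.
Fraction absorbed: 1 − 10^(−0.392) = 0.5945.
Photons absorbed: 0.5945 × 3.310×10⁻⁵ = 1.968×10⁻⁵ mol.
Product: Φ × n_abs = 0.71 × 1.968×10⁻⁵ = 1.397×10⁻⁵ mol.
As a count: 1.397×10⁻⁵ × 6.022×10²³ = 8.4×10¹⁸.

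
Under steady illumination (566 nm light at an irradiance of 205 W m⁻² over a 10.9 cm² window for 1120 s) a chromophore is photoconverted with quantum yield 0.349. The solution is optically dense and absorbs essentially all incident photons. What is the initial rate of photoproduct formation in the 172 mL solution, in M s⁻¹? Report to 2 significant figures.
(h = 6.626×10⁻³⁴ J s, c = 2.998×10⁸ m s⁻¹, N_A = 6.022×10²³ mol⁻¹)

2.1×10⁻⁶ M s⁻¹

Photon energy at 566 nm: hc/λ = (6.626×10⁻³⁴)(2.998×10⁸)/(566×10⁻⁹) = 3.510×10⁻¹⁹ J.
Energy delivered: (205 W m⁻²)(10.9×10⁻⁴ m²)(1120 s) = 250.3 J.
Photons incident: 250.3 / 3.510×10⁻¹⁹ = 7.131×10²⁰, i.e. 7.131×10²⁰/6.022×10²³ = 0.001184 mol.
Product formed: 0.349 × 0.001184 = 4.132×10⁻⁴ mol.
Rate: 4.132×10⁻⁴ mol / (1120 s × 0.172 L) = 2.1×10⁻⁶ M s⁻¹.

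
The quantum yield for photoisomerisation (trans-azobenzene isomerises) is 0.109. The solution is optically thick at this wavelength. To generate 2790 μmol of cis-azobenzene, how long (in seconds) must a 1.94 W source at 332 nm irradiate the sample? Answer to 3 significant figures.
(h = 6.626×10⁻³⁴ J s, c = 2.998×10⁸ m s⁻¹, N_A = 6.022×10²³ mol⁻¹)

Product: 2790 μmol = 0.00279 mol.
Photons that must be absorbed: 0.00279 / 0.109 = 0.02560 mol.
Photon energy: hc/λ = 5.983×10⁻¹⁹ J; per mole, 3.603×10⁵ J mol⁻¹.
Energy required: 0.02560 × 3.603×10⁵ = 9224 J.
Time: 9224 J / 1.94 W = 4750 s.

t ≈ 4750 s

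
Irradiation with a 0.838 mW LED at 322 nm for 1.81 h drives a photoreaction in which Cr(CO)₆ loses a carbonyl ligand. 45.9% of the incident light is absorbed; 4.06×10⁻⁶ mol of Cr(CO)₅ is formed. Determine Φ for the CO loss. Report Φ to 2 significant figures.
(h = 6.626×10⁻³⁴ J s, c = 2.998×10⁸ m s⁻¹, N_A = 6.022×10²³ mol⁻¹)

Photon energy at 322 nm: hc/λ = (6.626×10⁻³⁴)(2.998×10⁸)/(322×10⁻⁹) = 6.169×10⁻¹⁹ J.
Energy delivered: (0.838 mW)(6516 s) = 5.460 J.
Photons incident: 5.460 / 6.169×10⁻¹⁹ = 8.851×10¹⁸, i.e. 8.851×10¹⁸/6.022×10²³ = 1.470×10⁻⁵ mol.
Photons absorbed: 0.459 × 1.470×10⁻⁵ = 6.747×10⁻⁶ mol.
Φ = 4.06×10⁻⁶ mol / 6.747×10⁻⁶ mol photons = 0.60.

Φ = 0.60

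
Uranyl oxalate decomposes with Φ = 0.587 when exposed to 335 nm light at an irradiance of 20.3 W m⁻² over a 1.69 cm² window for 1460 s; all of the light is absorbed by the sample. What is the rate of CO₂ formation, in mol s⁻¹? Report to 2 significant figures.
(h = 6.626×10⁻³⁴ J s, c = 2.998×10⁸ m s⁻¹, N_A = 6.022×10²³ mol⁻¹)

Photon energy at 335 nm: hc/λ = (6.626×10⁻³⁴)(2.998×10⁸)/(335×10⁻⁹) = 5.930×10⁻¹⁹ J.
Energy delivered: (20.3 W m⁻²)(1.69×10⁻⁴ m²)(1460 s) = 5.009 J.
Photons incident: 5.009 / 5.930×10⁻¹⁹ = 8.447×10¹⁸, i.e. 8.447×10¹⁸/6.022×10²³ = 1.403×10⁻⁵ mol.
Product formed: 0.587 × 1.403×10⁻⁵ = 8.236×10⁻⁶ mol.
Rate: 8.236×10⁻⁶ / 1460 s = 5.6×10⁻⁹ mol s⁻¹.

5.6×10⁻⁹ mol s⁻¹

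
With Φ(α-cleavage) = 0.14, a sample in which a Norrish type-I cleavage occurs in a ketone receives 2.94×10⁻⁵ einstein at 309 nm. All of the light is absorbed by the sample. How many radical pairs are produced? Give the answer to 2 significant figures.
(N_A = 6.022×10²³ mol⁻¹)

2.5×10¹⁸ radical pairs

Product: Φ × n_abs = 0.14 × 2.94×10⁻⁵ = 4.116×10⁻⁶ mol.
As a count: 4.116×10⁻⁶ × 6.022×10²³ = 2.5×10¹⁸.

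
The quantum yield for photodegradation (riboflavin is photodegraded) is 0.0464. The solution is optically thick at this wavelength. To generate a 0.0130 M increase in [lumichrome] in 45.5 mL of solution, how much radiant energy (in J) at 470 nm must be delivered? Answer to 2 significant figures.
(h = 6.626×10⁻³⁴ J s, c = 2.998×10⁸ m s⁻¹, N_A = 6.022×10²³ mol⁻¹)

3200 J

Product: (0.0130 M)(0.0455 L) = 5.915×10⁻⁴ mol.
Photons that must be absorbed: 5.915×10⁻⁴ / 0.0464 = 0.01275 mol.
Photon energy: hc/λ = 4.227×10⁻¹⁹ J; per mole, 2.545×10⁵ J mol⁻¹.
Energy required: 0.01275 × 2.545×10⁵ = 3200 J.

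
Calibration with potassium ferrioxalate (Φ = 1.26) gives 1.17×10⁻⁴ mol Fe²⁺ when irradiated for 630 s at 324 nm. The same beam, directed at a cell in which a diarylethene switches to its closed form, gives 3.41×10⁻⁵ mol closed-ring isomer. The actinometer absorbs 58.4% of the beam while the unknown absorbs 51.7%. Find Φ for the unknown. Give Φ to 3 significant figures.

Φ = 0.415

Photons absorbed by the actinometer: 1.17×10⁻⁴ / 1.26 = 9.286×10⁻⁵ mol.
Incident flux: 9.286×10⁻⁵ / 0.584 = 1.590×10⁻⁴ einstein.
Absorbed by unknown: 0.517 × 1.590×10⁻⁴ = 8.220×10⁻⁵ mol.
Φ(unknown) = 3.41×10⁻⁵ / 8.220×10⁻⁵ = 0.415.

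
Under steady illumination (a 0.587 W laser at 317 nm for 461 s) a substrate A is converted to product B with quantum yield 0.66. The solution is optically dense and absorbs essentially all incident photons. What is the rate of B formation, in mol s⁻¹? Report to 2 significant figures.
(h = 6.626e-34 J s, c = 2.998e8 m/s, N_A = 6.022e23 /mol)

1.0e-6 mol s⁻¹

Photon energy at 317 nm: hc/λ = (6.626e-34)(2.998e8)/(317e-9) = 6.266e-19 J.
Energy delivered: (0.587 W)(461 s) = 270.6 J.
Photons incident: 270.6 / 6.266e-19 = 4.319e20, i.e. 4.319e20/6.022e23 = 7.172e-4 mol.
Product formed: 0.66 × 7.172e-4 = 4.734e-4 mol.
Rate: 4.734e-4 / 461 s = 1.0e-6 mol s⁻¹.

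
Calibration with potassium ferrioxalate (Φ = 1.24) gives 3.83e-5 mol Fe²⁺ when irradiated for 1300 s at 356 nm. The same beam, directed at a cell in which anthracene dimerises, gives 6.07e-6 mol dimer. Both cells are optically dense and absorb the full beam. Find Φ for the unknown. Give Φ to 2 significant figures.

Photons absorbed by the actinometer: 3.83e-5 / 1.24 = 3.089e-5 mol.
Φ(unknown) = 6.07e-6 / 3.089e-5 = 0.20.

Φ = 0.20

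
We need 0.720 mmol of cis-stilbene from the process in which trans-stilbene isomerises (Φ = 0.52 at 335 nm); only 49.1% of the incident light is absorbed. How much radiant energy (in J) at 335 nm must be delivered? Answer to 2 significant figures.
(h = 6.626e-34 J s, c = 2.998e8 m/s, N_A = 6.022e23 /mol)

Product: 0.720 mmol = 7.20e-4 mol.
Photons that must be absorbed: 7.20e-4 / 0.52 = 0.001385 mol.
Incident photons needed: 0.001385 / 0.491 = 0.002821 mol.
Photon energy: hc/λ = 5.930e-19 J; per mole, 3.571e5 J mol⁻¹.
Energy required: 0.002821 × 3.571e5 = 1000 J.

1000 J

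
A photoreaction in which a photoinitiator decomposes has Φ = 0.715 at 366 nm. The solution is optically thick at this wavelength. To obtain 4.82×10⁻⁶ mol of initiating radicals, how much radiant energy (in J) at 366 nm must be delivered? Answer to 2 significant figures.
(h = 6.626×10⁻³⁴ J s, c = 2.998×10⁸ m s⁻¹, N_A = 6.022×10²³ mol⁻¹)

2.2 J

Photons that must be absorbed: 4.82×10⁻⁶ / 0.715 = 6.741×10⁻⁶ mol.
Photon energy: hc/λ = 5.428×10⁻¹⁹ J; per mole, 3.269×10⁵ J mol⁻¹.
Energy required: 6.741×10⁻⁶ × 3.269×10⁵ = 2.2 J.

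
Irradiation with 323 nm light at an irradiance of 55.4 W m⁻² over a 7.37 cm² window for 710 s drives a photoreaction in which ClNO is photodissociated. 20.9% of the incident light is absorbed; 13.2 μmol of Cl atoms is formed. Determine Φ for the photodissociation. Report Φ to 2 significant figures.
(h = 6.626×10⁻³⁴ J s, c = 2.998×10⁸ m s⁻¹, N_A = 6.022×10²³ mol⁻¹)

Φ = 0.81

Product: 13.2 μmol = 1.32×10⁻⁵ mol.
Photon energy at 323 nm: hc/λ = (6.626×10⁻³⁴)(2.998×10⁸)/(323×10⁻⁹) = 6.150×10⁻¹⁹ J.
Energy delivered: (55.4 W m⁻²)(7.37×10⁻⁴ m²)(710 s) = 28.99 J.
Photons incident: 28.99 / 6.150×10⁻¹⁹ = 4.714×10¹⁹, i.e. 4.714×10¹⁹/6.022×10²³ = 7.828×10⁻⁵ mol.
Photons absorbed: 0.209 × 7.828×10⁻⁵ = 1.636×10⁻⁵ mol.
Φ = 1.32×10⁻⁵ mol / 1.636×10⁻⁵ mol photons = 0.81.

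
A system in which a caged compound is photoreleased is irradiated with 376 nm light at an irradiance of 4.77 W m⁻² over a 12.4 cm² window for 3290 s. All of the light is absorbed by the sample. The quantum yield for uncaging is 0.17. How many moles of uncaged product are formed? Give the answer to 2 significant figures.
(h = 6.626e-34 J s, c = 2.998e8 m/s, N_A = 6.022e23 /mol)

Photon energy at 376 nm: hc/λ = (6.626e-34)(2.998e8)/(376e-9) = 5.283e-19 J.
Energy delivered: (4.77 W m⁻²)(12.4e-4 m²)(3290 s) = 19.46 J.
Photons incident: 19.46 / 5.283e-19 = 3.684e19, i.e. 3.684e19/6.022e23 = 6.118e-5 mol.
Product: Φ × n_abs = 0.17 × 6.118e-5 = 1.040e-5 mol.

1.0e-5 mol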